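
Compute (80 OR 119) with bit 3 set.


Step 1: 80 | 119 = 119
Step 2: 119 | (1 << 3) = 119 | 8 = 127

127


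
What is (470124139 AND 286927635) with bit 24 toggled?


Step 1: 470124139 & 286927635 = 268435971
Step 2: 268435971 ^ (1 << 24) = 268435971 ^ 16777216 = 285213187

285213187


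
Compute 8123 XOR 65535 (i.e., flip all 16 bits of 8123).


8123 ^ 65535 = 57412

57412


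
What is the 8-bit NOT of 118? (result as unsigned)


~0b1110110 = 0b10001001 = 137 (8-bit unsigned)

137


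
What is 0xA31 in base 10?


A31 hex = 2609 decimal

2609


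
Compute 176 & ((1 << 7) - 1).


176 & 127 = 48

48


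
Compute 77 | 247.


0b1001101 | 0b11110111 = 0b11111111 = 255

255


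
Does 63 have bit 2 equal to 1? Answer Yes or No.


0b111111, bit 2 = 1. Yes

Yes


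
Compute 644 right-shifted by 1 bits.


0b1010000100 >> 1 = 0b101000010 = 322

322


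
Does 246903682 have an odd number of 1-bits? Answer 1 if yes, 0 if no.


0b1110101101110111001110000010 has 16 ones => parity 0

0


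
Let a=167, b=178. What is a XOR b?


167 ^ 178 = 21

21


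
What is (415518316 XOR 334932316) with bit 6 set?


Step 1: 415518316 ^ 334932316 = 187885360
Step 2: 187885360 | (1 << 6) = 187885360 | 64 = 187885424

187885424


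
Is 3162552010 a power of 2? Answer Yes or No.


0b10111100100000001011011011001010. Multiple bits set => No

No


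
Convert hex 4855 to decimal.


4855 hex = 18517 decimal

18517


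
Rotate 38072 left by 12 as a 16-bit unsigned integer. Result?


Rotate 0b1001010010111000 left by 12 (16-bit) = 0b1000100101001011 = 35147

35147


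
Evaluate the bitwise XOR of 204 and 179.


0b11001100 ^ 0b10110011 = 0b1111111 = 127

127


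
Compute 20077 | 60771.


0b100111001101101 | 0b1110110101100011 = 0b1110111101101111 = 61295

61295


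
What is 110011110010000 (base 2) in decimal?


110011110010000 in decimal = 26512

26512


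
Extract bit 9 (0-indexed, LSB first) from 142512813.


0b1000011111101001001010101101, position 9 = 1

1


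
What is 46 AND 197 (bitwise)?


0b101110 & 0b11000101 = 0b100 = 4

4


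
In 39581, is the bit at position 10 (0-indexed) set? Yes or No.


0b1001101010011101, bit 10 = 0. No

No


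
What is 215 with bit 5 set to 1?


215 | (1 << 5) = 215 | 32 = 247

247


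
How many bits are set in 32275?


0b111111000010011 has 9 set bits

9


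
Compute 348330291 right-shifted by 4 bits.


0b10100110000110001100100110011 >> 4 = 0b1010011000011000110010011 = 21770643

21770643


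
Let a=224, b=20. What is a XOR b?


224 ^ 20 = 244

244


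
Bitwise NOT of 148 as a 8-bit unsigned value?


~0b10010100 = 0b1101011 = 107 (8-bit unsigned)

107


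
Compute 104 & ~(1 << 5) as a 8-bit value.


104 & ~(1 << 5) = 72

72


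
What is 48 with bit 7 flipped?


48 ^ (1 << 7) = 48 ^ 128 = 176

176


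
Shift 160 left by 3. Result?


0b10100000 << 3 = 0b10100000000 = 1280

1280


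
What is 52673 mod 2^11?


52673 & 2047 = 1473

1473


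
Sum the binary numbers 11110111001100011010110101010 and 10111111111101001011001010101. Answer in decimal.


11110111001100011010110101010 + 10111111111101001011001010101 = 110110111001001100101111111111 = 920964095

920964095


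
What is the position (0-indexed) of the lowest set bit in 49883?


0b1100001011011011. Lowest set bit at position 0

0


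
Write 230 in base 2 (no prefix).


230 = 11100110 in binary

11100110


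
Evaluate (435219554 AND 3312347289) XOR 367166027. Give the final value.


Step 1: 435219554 & 3312347289 = 23095296
Step 2: 23095296 ^ 367166027 = 344123979

344123979


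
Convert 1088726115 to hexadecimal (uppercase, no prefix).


1088726115 = 40E4A463 hex

40E4A463


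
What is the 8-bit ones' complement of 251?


251 ^ 255 = 4

4


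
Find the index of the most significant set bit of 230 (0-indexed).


0b11100110. Highest set bit at position 7

7


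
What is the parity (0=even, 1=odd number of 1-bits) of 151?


0b10010111 has 5 ones => parity 1

1


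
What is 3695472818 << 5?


0b11011100010001000111000010110010 << 5 = 0b1101110001000100011100001011001000000 = 118255130176

118255130176


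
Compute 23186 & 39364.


0b101101010010010 & 0b1001100111000100 = 0b1100010000000 = 6272

6272


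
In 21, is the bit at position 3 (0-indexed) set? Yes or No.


0b10101, bit 3 = 0. No

No


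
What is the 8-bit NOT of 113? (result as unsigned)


~0b1110001 = 0b10001110 = 142 (8-bit unsigned)

142


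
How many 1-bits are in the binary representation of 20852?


0b101000101110100 has 7 set bits

7


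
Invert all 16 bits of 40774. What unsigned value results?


40774 ^ 65535 = 24761

24761


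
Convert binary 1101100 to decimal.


1101100 in decimal = 108

108


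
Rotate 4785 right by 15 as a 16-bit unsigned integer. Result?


Rotate 0b1001010110001 right by 15 (16-bit) = 0b10010101100010 = 9570

9570


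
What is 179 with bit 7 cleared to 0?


179 & ~(1 << 7) = 51

51


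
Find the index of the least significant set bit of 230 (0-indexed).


0b11100110. Lowest set bit at position 1

1


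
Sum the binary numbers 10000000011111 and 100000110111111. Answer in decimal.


10000000011111 + 100000110111111 = 110000111011110 = 25054

25054


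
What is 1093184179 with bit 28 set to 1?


1093184179 | (1 << 28) = 1093184179 | 268435456 = 1361619635

1361619635


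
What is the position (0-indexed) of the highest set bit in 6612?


0b1100111010100. Highest set bit at position 12

12


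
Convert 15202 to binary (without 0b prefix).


15202 = 11101101100010 in binary

11101101100010


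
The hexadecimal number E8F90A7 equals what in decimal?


E8F90A7 hex = 244289703 decimal

244289703


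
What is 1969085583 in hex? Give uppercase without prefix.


1969085583 = 755DDC8F hex

755DDC8F


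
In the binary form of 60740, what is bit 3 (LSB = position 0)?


0b1110110101000100, position 3 = 0

0


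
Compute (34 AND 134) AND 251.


Step 1: 34 & 134 = 2
Step 2: 2 & 251 = 2

2


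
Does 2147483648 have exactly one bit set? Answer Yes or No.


0b10000000000000000000000000000000. Only one bit set => Yes

Yes


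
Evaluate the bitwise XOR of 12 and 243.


0b1100 ^ 0b11110011 = 0b11111111 = 255

255


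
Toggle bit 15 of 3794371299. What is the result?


3794371299 ^ (1 << 15) = 3794371299 ^ 32768 = 3794338531

3794338531


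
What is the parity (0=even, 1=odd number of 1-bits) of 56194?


0b1101101110000010 has 8 ones => parity 0

0


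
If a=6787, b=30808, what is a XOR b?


6787 ^ 30808 = 25307

25307


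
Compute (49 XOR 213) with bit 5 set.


Step 1: 49 ^ 213 = 228
Step 2: 228 | (1 << 5) = 228 | 32 = 228

228


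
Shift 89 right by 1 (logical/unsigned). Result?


0b1011001 >> 1 = 0b101100 = 44

44


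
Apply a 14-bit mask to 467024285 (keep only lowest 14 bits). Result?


467024285 & 16383 = 14749

14749


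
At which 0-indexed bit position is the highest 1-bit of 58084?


0b1110001011100100. Highest set bit at position 15

15


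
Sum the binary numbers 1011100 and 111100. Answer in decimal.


1011100 + 111100 = 10011000 = 152

152


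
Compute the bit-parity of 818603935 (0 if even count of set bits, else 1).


0b110000110010101110011110011111 has 18 ones => parity 0

0


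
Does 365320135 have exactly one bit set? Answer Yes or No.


0b10101110001100101011111000111. Multiple bits set => No

No


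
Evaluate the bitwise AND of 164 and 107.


0b10100100 & 0b1101011 = 0b100000 = 32

32


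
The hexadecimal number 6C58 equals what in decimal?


6C58 hex = 27736 decimal

27736


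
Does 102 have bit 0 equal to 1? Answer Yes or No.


0b1100110, bit 0 = 0. No

No


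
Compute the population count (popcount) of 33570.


0b1000001100100010 has 5 set bits

5


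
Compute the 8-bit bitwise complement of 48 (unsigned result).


~0b110000 = 0b11001111 = 207 (8-bit unsigned)

207


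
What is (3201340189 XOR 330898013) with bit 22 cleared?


Step 1: 3201340189 ^ 330898013 = 2909374784
Step 2: 2909374784 & ~(1 << 22) = 2905180480

2905180480


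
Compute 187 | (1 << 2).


187 | (1 << 2) = 187 | 4 = 191

191


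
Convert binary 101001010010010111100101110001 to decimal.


101001010010010111100101110001 in decimal = 692681073

692681073


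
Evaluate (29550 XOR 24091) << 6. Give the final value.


Step 1: 29550 ^ 24091 = 11637
Step 2: 11637 << 6 = 744768

744768


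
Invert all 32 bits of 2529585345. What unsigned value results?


2529585345 ^ 4294967295 = 1765381950

1765381950


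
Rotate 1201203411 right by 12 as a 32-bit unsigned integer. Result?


Rotate 0b1000111100110001110100011010011 right by 12 (32-bit) = 0b10001101001101000111100110001110 = 2369026446

2369026446


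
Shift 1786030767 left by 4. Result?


0b1101010011101001010101010101111 << 4 = 0b11010100111010010101010101011110000 = 28576492272

28576492272


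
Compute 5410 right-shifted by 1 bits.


0b1010100100010 >> 1 = 0b101010010001 = 2705

2705


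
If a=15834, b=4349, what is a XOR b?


15834 ^ 4349 = 11559

11559


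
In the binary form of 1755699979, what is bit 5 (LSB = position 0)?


0b1101000101001011101101100001011, position 5 = 0

0


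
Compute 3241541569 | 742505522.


0b11000001001101011111111111000001 | 0b101100010000011011110000110010 = 0b11101101011101011111111111110011 = 3983933427

3983933427


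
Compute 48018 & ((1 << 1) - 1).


48018 & 1 = 0

0


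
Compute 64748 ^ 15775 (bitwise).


0b1111110011101100 ^ 0b11110110011111 = 0b1100000101110011 = 49523

49523


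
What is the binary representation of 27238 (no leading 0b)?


27238 = 110101001100110 in binary

110101001100110


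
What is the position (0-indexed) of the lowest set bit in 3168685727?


0b10111100110111100100111010011111. Lowest set bit at position 0

0


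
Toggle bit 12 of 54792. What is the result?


54792 ^ (1 << 12) = 54792 ^ 4096 = 50696

50696


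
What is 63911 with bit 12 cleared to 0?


63911 & ~(1 << 12) = 59815

59815


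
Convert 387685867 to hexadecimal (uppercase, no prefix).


387685867 = 171B9DEB hex

171B9DEB


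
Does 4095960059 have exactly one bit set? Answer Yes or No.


0b11110100001000110110001111111011. Multiple bits set => No

No


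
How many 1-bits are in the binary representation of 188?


0b10111100 has 5 set bits

5


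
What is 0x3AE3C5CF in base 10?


3AE3C5CF hex = 988005839 decimal

988005839


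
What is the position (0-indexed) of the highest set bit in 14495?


0b11100010011111. Highest set bit at position 13

13


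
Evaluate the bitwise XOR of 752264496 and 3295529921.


0b101100110101101010010100110000 ^ 0b11000100011011011100101111000001 = 0b11101000101110110110111011110001 = 3904597745

3904597745


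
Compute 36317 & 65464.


0b1000110111011101 & 0b1111111110111000 = 0b1000110110011000 = 36248

36248


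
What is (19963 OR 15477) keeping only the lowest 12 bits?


Step 1: 19963 | 15477 = 32255
Step 2: 32255 & 4095 = 3583

3583


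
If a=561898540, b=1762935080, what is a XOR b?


561898540 ^ 1762935080 = 1214883076

1214883076


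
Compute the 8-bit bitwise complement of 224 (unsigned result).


~0b11100000 = 0b11111 = 31 (8-bit unsigned)

31


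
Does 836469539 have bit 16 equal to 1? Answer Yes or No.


0b110001110110111000001100100011, bit 16 = 1. Yes

Yes


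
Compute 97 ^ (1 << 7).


97 ^ (1 << 7) = 97 ^ 128 = 225

225


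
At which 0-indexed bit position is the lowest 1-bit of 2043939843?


0b1111001110101000000110000000011. Lowest set bit at position 0

0


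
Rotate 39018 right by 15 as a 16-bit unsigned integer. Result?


Rotate 0b1001100001101010 right by 15 (16-bit) = 0b11000011010101 = 12501

12501


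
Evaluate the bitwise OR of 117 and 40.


0b1110101 | 0b101000 = 0b1111101 = 125

125


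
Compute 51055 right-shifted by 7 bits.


0b1100011101101111 >> 7 = 0b110001110 = 398

398


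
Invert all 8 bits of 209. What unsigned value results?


209 ^ 255 = 46

46


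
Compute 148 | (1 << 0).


148 | (1 << 0) = 148 | 1 = 149

149


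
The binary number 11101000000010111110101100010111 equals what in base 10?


11101000000010111110101100010111 in decimal = 3893095191

3893095191


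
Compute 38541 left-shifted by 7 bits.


0b1001011010001101 << 7 = 0b10010110100011010000000 = 4933248

4933248


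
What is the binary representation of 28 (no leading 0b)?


28 = 11100 in binary

11100


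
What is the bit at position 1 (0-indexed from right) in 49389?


0b1100000011101101, position 1 = 0

0


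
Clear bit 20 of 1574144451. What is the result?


1574144451 & ~(1 << 20) = 1573095875

1573095875


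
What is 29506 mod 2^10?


29506 & 1023 = 834

834


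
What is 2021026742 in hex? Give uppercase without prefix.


2021026742 = 78766BB6 hex

78766BB6


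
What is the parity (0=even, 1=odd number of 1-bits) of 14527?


0b11100010111111 has 10 ones => parity 0

0


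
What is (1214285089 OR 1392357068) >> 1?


Step 1: 1214285089 | 1392357068 = 1526575085
Step 2: 1526575085 >> 1 = 763287542

763287542


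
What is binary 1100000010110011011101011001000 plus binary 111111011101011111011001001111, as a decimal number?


1100000010110011011101011001000 + 111111011101011111011001001111 = 10011111110011111011000100010111 = 2681188631

2681188631


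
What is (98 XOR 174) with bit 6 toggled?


Step 1: 98 ^ 174 = 204
Step 2: 204 ^ (1 << 6) = 204 ^ 64 = 140

140


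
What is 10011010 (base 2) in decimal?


10011010 in decimal = 154

154


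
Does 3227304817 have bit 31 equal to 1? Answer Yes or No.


0b11000000010111001100001101110001, bit 31 = 1. Yes

Yes


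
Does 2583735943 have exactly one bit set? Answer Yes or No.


0b10011010000000001010111010000111. Multiple bits set => No

No


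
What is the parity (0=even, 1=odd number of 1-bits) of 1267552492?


0b1001011100011010101000011101100 has 15 ones => parity 1

1


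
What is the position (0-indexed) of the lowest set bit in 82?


0b1010010. Lowest set bit at position 1

1


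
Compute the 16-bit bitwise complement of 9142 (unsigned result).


~0b10001110110110 = 0b1101110001001001 = 56393 (16-bit unsigned)

56393


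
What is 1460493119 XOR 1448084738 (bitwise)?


0b1010111000011010101101100111111 ^ 0b1010110010100000000010100000010 = 0b1010111010101111000111101 = 22896189

22896189


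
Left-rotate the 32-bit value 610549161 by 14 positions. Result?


Rotate 0b100100011001000011110110101001 left by 14 (32-bit) = 0b1111011010100100100100011001 = 258623769

258623769


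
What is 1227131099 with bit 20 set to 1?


1227131099 | (1 << 20) = 1227131099 | 1048576 = 1228179675

1228179675


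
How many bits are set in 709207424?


0b101010010001011010010110000000 has 11 set bits

11


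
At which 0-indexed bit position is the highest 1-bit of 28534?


0b110111101110110. Highest set bit at position 14

14


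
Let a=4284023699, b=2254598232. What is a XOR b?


4284023699 ^ 2254598232 = 2033939403

2033939403


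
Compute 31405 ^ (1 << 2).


31405 ^ (1 << 2) = 31405 ^ 4 = 31401

31401


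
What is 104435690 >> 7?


0b110001110011000111111101010 >> 7 = 0b11000111001100011111 = 815903

815903


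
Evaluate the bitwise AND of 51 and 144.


0b110011 & 0b10010000 = 0b10000 = 16

16


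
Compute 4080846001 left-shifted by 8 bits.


0b11110011001111001100010010110001 << 8 = 0b1111001100111100110001001011000100000000 = 1044696576256

1044696576256


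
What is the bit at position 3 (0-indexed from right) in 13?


0b1101, position 3 = 1

1


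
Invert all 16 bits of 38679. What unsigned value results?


38679 ^ 65535 = 26856

26856


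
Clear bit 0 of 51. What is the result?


51 & ~(1 << 0) = 50

50


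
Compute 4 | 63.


0b100 | 0b111111 = 0b111111 = 63

63


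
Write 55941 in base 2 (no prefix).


55941 = 1101101010000101 in binary

1101101010000101


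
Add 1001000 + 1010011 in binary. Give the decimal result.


1001000 + 1010011 = 10011011 = 155

155


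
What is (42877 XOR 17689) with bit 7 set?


Step 1: 42877 ^ 17689 = 57956
Step 2: 57956 | (1 << 7) = 57956 | 128 = 58084

58084


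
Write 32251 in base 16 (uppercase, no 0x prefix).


32251 = 7DFB hex

7DFB


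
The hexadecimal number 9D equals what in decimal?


9D hex = 157 decimal

157


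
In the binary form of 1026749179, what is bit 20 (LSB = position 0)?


0b111101001100101111001011111011, position 20 = 1

1


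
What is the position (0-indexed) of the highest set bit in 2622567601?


0b10011100010100010011010010110001. Highest set bit at position 31

31


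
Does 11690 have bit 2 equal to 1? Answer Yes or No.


0b10110110101010, bit 2 = 0. No

No


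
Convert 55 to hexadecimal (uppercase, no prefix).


55 = 37 hex

37


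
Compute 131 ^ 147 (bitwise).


0b10000011 ^ 0b10010011 = 0b10000 = 16

16


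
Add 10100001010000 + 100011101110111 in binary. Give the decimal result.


10100001010000 + 100011101110111 = 110111111000111 = 28615

28615


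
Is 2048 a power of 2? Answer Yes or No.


0b100000000000. Only one bit set => Yes

Yes


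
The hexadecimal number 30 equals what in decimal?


30 hex = 48 decimal

48


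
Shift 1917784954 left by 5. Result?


0b1110010010011110001001101111010 << 5 = 0b111001001001111000100110111101000000 = 61369118528

61369118528


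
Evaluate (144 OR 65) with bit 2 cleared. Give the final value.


Step 1: 144 | 65 = 209
Step 2: 209 & ~(1 << 2) = 209

209


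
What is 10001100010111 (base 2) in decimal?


10001100010111 in decimal = 8983

8983


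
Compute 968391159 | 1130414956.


0b111001101110000111100111110111 | 0b1000011011000001100001101101100 = 0b1111011111110001111101111111111 = 2079915007

2079915007


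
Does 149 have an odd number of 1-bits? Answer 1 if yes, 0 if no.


0b10010101 has 4 ones => parity 0

0


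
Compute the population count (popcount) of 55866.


0b1101101000111010 has 9 set bits

9


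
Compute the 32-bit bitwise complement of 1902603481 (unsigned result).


~0b1110001011001110110110011011001 = 0b10001110100110001001001100100110 = 2392363814 (32-bit unsigned)

2392363814


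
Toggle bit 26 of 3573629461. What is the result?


3573629461 ^ (1 << 26) = 3573629461 ^ 67108864 = 3506520597

3506520597


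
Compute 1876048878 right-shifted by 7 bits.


0b1101111110100100011101111101110 >> 7 = 0b110111111010010001110111 = 14656631

14656631


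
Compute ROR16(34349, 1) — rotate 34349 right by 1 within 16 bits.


Rotate 0b1000011000101101 right by 1 (16-bit) = 0b1100001100010110 = 49942

49942


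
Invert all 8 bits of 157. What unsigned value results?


157 ^ 255 = 98

98


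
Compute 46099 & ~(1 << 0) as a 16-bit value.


46099 & ~(1 << 0) = 46098

46098


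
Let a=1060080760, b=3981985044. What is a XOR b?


1060080760 ^ 3981985044 = 3531065708

3531065708


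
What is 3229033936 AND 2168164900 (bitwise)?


0b11000000011101110010010111010000 & 0b10000001001110111001001000100100 = 0b10000000001100110000000000000000 = 2150825984

2150825984


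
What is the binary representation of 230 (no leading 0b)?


230 = 11100110 in binary

11100110


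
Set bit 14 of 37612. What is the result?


37612 | (1 << 14) = 37612 | 16384 = 53996

53996


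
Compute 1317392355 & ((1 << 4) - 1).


1317392355 & 15 = 3

3


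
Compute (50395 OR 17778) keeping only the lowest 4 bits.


Step 1: 50395 | 17778 = 50683
Step 2: 50683 & 15 = 11

11


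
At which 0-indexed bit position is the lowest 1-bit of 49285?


0b1100000010000101. Lowest set bit at position 0

0


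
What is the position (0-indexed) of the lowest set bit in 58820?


0b1110010111000100. Lowest set bit at position 2

2


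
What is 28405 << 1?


0b110111011110101 << 1 = 0b1101110111101010 = 56810

56810


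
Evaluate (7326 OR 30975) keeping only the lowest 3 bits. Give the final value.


Step 1: 7326 | 30975 = 31999
Step 2: 31999 & 7 = 7

7


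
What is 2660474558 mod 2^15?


2660474558 & 32767 = 7870

7870


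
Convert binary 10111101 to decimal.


10111101 in decimal = 189

189


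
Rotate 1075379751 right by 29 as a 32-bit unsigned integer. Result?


Rotate 0b1000000000110001111111000100111 right by 29 (32-bit) = 0b110001111111000100111010 = 13103418

13103418


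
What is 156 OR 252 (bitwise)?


0b10011100 | 0b11111100 = 0b11111100 = 252

252


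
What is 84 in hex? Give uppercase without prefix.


84 = 54 hex

54


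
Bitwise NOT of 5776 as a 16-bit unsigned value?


~0b1011010010000 = 0b1110100101101111 = 59759 (16-bit unsigned)

59759


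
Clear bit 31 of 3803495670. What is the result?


3803495670 & ~(1 << 31) = 1656012022

1656012022


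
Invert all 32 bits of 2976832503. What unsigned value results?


2976832503 ^ 4294967295 = 1318134792

1318134792


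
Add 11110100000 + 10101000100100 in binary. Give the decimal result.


11110100000 + 10101000100100 = 11000111000100 = 12740

12740


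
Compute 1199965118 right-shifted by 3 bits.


0b1000111100001100000001110111110 >> 3 = 0b1000111100001100000001110111 = 149995639

149995639


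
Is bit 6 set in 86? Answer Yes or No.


0b1010110, bit 6 = 1. Yes

Yes


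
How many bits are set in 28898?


0b111000011100010 has 7 set bits

7


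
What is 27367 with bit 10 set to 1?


27367 | (1 << 10) = 27367 | 1024 = 28391

28391


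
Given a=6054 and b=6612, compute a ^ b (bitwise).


6054 ^ 6612 = 3698

3698


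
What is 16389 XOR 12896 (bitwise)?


0b100000000000101 ^ 0b11001001100000 = 0b111001001100101 = 29285

29285


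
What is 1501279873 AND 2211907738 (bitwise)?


0b1011001011110111011011010000001 & 0b10000011110101110000100010011010 = 0b1010100110000000010000000 = 22216832

22216832


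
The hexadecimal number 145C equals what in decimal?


145C hex = 5212 decimal

5212


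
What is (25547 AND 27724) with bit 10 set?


Step 1: 25547 & 27724 = 24648
Step 2: 24648 | (1 << 10) = 24648 | 1024 = 25672

25672


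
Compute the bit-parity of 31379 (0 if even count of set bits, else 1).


0b111101010010011 has 9 ones => parity 1

1


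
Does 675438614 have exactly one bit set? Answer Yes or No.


0b101000010000100110000000010110. Multiple bits set => No

No


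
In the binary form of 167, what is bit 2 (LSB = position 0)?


0b10100111, position 2 = 1

1


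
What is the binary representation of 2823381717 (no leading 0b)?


2823381717 = 10101000010010010110001011010101 in binary

10101000010010010110001011010101


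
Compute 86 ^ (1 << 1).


86 ^ (1 << 1) = 86 ^ 2 = 84

84


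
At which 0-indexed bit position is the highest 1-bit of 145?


0b10010001. Highest set bit at position 7

7


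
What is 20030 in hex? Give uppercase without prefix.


20030 = 4E3E hex

4E3E


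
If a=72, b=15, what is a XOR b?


72 ^ 15 = 71

71


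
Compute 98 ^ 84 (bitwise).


0b1100010 ^ 0b1010100 = 0b110110 = 54

54


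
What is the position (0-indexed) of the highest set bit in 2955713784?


0b10110000001011001001110011111000. Highest set bit at position 31

31


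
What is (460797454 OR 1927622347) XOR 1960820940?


Step 1: 460797454 | 1927622347 = 2079801039
Step 2: 2079801039 ^ 1960820940 = 254344707

254344707


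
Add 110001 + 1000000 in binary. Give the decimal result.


110001 + 1000000 = 1110001 = 113

113


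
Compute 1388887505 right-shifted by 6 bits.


0b1010010110010001011110111010001 >> 6 = 0b1010010110010001011110111 = 21701367

21701367


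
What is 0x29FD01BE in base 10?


29FD01BE hex = 704446910 decimal

704446910


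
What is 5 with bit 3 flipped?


5 ^ (1 << 3) = 5 ^ 8 = 13

13


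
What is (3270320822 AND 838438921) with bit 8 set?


Step 1: 3270320822 & 838438921 = 15269888
Step 2: 15269888 | (1 << 8) = 15269888 | 256 = 15270144

15270144


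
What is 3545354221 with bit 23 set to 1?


3545354221 | (1 << 23) = 3545354221 | 8388608 = 3553742829

3553742829


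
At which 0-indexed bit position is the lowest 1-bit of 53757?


0b1101000111111101. Lowest set bit at position 0

0


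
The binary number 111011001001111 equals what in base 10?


111011001001111 in decimal = 30287

30287


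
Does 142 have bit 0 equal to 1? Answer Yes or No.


0b10001110, bit 0 = 0. No

No


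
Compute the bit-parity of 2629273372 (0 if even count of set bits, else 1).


0b10011100101101111000011100011100 has 17 ones => parity 1

1


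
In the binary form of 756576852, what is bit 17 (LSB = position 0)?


0b101101000110000111001001010100, position 17 = 0

0


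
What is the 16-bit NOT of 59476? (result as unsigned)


~0b1110100001010100 = 0b1011110101011 = 6059 (16-bit unsigned)

6059


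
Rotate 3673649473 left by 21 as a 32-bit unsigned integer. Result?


Rotate 0b11011010111101110111000101000001 left by 21 (32-bit) = 0b101000001110110101111011101110 = 674979566

674979566


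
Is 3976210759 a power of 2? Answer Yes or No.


0b11101101000000000010100101000111. Multiple bits set => No

No


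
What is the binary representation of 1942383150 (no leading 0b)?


1942383150 = 1110011110001100110101000101110 in binary

1110011110001100110101000101110


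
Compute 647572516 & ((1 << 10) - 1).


647572516 & 1023 = 36

36


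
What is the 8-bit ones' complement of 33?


33 ^ 255 = 222

222


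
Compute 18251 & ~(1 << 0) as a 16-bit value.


18251 & ~(1 << 0) = 18250

18250


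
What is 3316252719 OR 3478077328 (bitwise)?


0b11000101101010100000000000101111 | 0b11001111010011110011111110010000 = 0b11001111111011110011111110111111 = 3488563135

3488563135


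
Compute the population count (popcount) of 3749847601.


0b11011111100000100010001000110001 has 14 set bits

14


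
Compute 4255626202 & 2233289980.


0b11111101101001111011001111011010 & 0b10000101000111010100110011111100 = 0b10000101000001010000000011011000 = 2231697624

2231697624


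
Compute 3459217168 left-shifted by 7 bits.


0b11001110001011110111011100010000 << 7 = 0b110011100010111101110111000100000000000 = 442779797504

442779797504


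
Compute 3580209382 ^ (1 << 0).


3580209382 ^ (1 << 0) = 3580209382 ^ 1 = 3580209383

3580209383


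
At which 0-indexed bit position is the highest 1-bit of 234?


0b11101010. Highest set bit at position 7

7


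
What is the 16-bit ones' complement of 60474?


60474 ^ 65535 = 5061

5061


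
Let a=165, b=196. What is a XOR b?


165 ^ 196 = 97

97


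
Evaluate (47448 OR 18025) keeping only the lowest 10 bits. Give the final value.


Step 1: 47448 | 18025 = 65401
Step 2: 65401 & 1023 = 889

889


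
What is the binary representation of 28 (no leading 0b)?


28 = 11100 in binary

11100


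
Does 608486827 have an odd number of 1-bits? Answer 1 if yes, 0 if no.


0b100100010001001100010110101011 has 13 ones => parity 1

1


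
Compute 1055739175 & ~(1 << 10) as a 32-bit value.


1055739175 & ~(1 << 10) = 1055738151

1055738151


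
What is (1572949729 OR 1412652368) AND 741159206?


Step 1: 1572949729 | 1412652368 = 1576230897
Step 2: 1576230897 & 741159206 = 203493664

203493664


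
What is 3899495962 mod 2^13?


3899495962 & 8191 = 5658

5658


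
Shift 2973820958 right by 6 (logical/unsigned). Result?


0b10110001010000001110100000011110 >> 6 = 0b10110001010000001110100000 = 46465952

46465952


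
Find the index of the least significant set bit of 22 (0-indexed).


0b10110. Lowest set bit at position 1

1


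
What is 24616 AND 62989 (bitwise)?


0b110000000101000 & 0b1111011000001101 = 0b110000000001000 = 24584

24584


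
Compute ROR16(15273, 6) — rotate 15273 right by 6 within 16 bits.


Rotate 0b11101110101001 right by 6 (16-bit) = 0b1010010011101110 = 42222

42222


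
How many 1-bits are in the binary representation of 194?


0b11000010 has 3 set bits

3


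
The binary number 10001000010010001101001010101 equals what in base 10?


10001000010010001101001010101 in decimal = 285809237

285809237


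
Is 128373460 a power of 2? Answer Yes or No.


0b111101001101101001011010100. Multiple bits set => No

No


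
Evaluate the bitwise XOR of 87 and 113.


0b1010111 ^ 0b1110001 = 0b100110 = 38

38


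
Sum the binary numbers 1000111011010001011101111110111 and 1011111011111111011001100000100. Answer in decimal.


1000111011010001011101111110111 + 1011111011111111011001100000100 = 10100110111010000110111011111011 = 2800250619

2800250619


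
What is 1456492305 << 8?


0b1010110110100000100111100010001 << 8 = 0b101011011010000010011110001000100000000 = 372862030080

372862030080


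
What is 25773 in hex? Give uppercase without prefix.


25773 = 64AD hex

64AD


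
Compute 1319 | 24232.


0b10100100111 | 0b101111010101000 = 0b101111110101111 = 24495

24495


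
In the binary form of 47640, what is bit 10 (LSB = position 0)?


0b1011101000011000, position 10 = 0

0


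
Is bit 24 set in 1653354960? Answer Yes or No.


0b1100010100011000011000111010000, bit 24 = 0. No

No


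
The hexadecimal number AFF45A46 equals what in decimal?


AFF45A46 hex = 2952026694 decimal

2952026694


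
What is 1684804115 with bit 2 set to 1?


1684804115 | (1 << 2) = 1684804115 | 4 = 1684804119

1684804119


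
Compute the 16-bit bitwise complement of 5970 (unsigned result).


~0b1011101010010 = 0b1110100010101101 = 59565 (16-bit unsigned)

59565


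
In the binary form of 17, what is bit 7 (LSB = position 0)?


0b10001, position 7 = 0

0


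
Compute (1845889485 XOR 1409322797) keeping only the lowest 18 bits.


Step 1: 1845889485 ^ 1409322797 = 973506272
Step 2: 973506272 & 262143 = 165600

165600


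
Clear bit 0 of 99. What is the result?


99 & ~(1 << 0) = 98

98


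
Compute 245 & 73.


0b11110101 & 0b1001001 = 0b1000001 = 65

65


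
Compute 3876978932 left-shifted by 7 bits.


0b11100111000101100000000011110100 << 7 = 0b111001110001011000000000111101000000000 = 496253303296

496253303296


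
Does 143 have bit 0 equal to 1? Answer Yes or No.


0b10001111, bit 0 = 1. Yes

Yes


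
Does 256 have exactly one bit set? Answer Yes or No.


0b100000000. Only one bit set => Yes

Yes


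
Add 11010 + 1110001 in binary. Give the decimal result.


11010 + 1110001 = 10001011 = 139

139


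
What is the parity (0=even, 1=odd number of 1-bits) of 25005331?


0b1011111011000110100010011 has 14 ones => parity 0

0


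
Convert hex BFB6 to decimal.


BFB6 hex = 49078 decimal

49078


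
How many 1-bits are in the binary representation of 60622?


0b1110110011001110 has 10 set bits

10


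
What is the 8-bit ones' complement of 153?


153 ^ 255 = 102

102


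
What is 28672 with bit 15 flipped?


28672 ^ (1 << 15) = 28672 ^ 32768 = 61440

61440


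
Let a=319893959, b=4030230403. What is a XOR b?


319893959 ^ 4030230403 = 3811139140

3811139140


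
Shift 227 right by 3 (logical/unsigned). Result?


0b11100011 >> 3 = 0b11100 = 28

28


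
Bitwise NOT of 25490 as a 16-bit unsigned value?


~0b110001110010010 = 0b1001110001101101 = 40045 (16-bit unsigned)

40045


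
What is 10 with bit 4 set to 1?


10 | (1 << 4) = 10 | 16 = 26

26


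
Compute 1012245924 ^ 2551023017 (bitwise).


0b111100010101011010010110100100 ^ 0b10011000000011011000010110101001 = 0b10100100010110000010000000001101 = 2757238797

2757238797


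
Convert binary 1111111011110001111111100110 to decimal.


1111111011110001111111100110 in decimal = 267329510

267329510


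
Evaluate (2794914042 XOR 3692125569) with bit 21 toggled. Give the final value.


Step 1: 2794914042 ^ 3692125569 = 2055626107
Step 2: 2055626107 ^ (1 << 21) = 2055626107 ^ 2097152 = 2057723259

2057723259


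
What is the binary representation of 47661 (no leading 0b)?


47661 = 1011101000101101 in binary

1011101000101101


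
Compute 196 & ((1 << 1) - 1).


196 & 1 = 0

0


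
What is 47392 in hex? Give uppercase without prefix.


47392 = B920 hex

B920


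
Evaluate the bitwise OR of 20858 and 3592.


0b101000101111010 | 0b111000001000 = 0b101111101111010 = 24442

24442


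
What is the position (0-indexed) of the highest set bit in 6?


0b110. Highest set bit at position 2

2


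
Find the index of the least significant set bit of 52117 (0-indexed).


0b1100101110010101. Lowest set bit at position 0

0


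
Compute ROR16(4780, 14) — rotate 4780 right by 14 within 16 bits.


Rotate 0b1001010101100 right by 14 (16-bit) = 0b100101010110000 = 19120

19120


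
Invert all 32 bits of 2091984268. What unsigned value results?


2091984268 ^ 4294967295 = 2202983027

2202983027


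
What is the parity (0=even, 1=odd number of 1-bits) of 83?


0b1010011 has 4 ones => parity 0

0


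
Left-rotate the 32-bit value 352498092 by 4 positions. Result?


Rotate 0b10101000000101011000110101100 left by 4 (32-bit) = 0b1010000001010110001101011000001 = 1345002177

1345002177


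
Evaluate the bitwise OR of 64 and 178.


0b1000000 | 0b10110010 = 0b11110010 = 242

242


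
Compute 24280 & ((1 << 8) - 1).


24280 & 255 = 216

216


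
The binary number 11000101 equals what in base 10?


11000101 in decimal = 197

197


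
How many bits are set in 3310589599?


0b11000101010100111001011010011111 has 18 set bits

18


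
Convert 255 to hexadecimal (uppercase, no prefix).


255 = FF hex

FF


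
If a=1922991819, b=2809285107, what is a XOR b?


1922991819 ^ 2809285107 = 3589066552

3589066552


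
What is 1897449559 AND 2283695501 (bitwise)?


0b1110001000110001100100001010111 & 0b10001000000111100110110110001101 = 0b110000100100000000101 = 1591301

1591301


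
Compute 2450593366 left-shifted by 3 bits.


0b10010010000100010001011001010110 << 3 = 0b10010010000100010001011001010110000 = 19604746928

19604746928


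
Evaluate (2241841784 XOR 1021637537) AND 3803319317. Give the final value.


Step 1: 2241841784 ^ 1021637537 = 3111860697
Step 2: 3111860697 & 3803319317 = 2687633425

2687633425


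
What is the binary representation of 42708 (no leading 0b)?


42708 = 1010011011010100 in binary

1010011011010100


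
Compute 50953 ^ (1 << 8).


50953 ^ (1 << 8) = 50953 ^ 256 = 50697

50697


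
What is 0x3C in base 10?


3C hex = 60 decimal

60


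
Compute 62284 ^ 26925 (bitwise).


0b1111001101001100 ^ 0b110100100101101 = 0b1001101001100001 = 39521

39521


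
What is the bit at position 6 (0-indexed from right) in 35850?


0b1000110000001010, position 6 = 0

0


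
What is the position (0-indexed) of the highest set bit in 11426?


0b10110010100010. Highest set bit at position 13

13


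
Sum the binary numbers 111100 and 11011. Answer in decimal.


111100 + 11011 = 1010111 = 87

87


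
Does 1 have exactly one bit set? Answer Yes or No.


0b1. Only one bit set => Yes

Yes


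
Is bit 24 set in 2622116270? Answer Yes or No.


0b10011100010010100101000110101110, bit 24 = 0. No

No


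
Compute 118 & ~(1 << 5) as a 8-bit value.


118 & ~(1 << 5) = 86

86


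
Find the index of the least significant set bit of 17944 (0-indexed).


0b100011000011000. Lowest set bit at position 3

3


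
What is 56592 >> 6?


0b1101110100010000 >> 6 = 0b1101110100 = 884

884


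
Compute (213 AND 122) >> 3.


Step 1: 213 & 122 = 80
Step 2: 80 >> 3 = 10

10


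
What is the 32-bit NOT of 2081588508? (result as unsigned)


~0b1111100000100101000010100011100 = 0b10000011111011010111101011100011 = 2213378787 (32-bit unsigned)

2213378787


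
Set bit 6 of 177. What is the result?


177 | (1 << 6) = 177 | 64 = 241

241


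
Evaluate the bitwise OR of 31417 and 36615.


0b111101010111001 | 0b1000111100000111 = 0b1111111110111111 = 65471

65471


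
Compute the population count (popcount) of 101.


0b1100101 has 4 set bits

4


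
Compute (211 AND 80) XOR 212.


Step 1: 211 & 80 = 80
Step 2: 80 ^ 212 = 132

132


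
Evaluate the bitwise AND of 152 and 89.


0b10011000 & 0b1011001 = 0b11000 = 24

24


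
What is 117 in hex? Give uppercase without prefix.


117 = 75 hex

75


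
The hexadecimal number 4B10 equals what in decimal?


4B10 hex = 19216 decimal

19216


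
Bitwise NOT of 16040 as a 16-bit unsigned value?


~0b11111010101000 = 0b1100000101010111 = 49495 (16-bit unsigned)

49495


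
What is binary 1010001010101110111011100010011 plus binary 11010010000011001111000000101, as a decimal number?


1010001010101110111011100010011 + 11010010000011001111000000101 = 1101011100110010001010100011000 = 1805194520

1805194520


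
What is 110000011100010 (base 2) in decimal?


110000011100010 in decimal = 24802

24802


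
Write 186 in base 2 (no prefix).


186 = 10111010 in binary

10111010


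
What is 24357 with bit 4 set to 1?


24357 | (1 << 4) = 24357 | 16 = 24373

24373


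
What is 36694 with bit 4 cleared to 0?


36694 & ~(1 << 4) = 36678

36678


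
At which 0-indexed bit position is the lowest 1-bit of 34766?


0b1000011111001110. Lowest set bit at position 1

1


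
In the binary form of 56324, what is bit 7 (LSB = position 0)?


0b1101110000000100, position 7 = 0

0


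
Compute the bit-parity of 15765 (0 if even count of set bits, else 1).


0b11110110010101 has 9 ones => parity 1

1


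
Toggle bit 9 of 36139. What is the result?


36139 ^ (1 << 9) = 36139 ^ 512 = 36651

36651


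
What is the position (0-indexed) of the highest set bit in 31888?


0b111110010010000. Highest set bit at position 14

14


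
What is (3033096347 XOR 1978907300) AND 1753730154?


Step 1: 3033096347 ^ 1978907300 = 3241859647
Step 2: 3241859647 & 1753730154 = 1073924138

1073924138


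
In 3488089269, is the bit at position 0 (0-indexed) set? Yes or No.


0b11001111111010000000010010110101, bit 0 = 1. Yes

Yes


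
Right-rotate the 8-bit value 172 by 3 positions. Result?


Rotate 0b10101100 right by 3 (8-bit) = 0b10010101 = 149

149


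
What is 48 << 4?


0b110000 << 4 = 0b1100000000 = 768

768


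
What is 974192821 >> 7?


0b111010000100010000000010110101 >> 7 = 0b11101000010001000000001 = 7610881

7610881
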